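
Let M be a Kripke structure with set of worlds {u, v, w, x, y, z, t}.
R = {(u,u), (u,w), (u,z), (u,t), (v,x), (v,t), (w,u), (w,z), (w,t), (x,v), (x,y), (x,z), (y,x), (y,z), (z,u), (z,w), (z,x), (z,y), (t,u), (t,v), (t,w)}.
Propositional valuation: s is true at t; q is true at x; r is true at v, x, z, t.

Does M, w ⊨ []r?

Recall that []ψ holds at a world iff ψ holds at every accessible world, and <>ψ holds iff ψ holds at some accessible world.
At w: []r requires r at every successor {u, z, t}.
  r fails at u, so []r is false at w.

No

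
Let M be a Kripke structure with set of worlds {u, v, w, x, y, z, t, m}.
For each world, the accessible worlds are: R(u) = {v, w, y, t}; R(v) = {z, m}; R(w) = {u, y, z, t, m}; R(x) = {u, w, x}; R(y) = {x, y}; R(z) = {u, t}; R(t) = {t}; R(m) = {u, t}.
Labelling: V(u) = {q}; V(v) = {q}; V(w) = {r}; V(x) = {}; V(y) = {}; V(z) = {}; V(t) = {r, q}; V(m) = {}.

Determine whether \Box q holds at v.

At v: \Box q requires q at every successor {z, m}.
  q fails at z, so \Box q is false at v.

No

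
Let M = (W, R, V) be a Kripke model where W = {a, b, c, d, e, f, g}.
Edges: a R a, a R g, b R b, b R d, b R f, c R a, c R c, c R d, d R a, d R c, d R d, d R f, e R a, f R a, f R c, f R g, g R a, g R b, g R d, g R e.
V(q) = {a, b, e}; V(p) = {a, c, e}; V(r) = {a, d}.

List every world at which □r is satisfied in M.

Let φ = □r. Evaluate φ at each world:
  a (successors {a, g}): φ is false.
  b (successors {b, d, f}): φ is false.
  c (successors {a, c, d}): φ is false.
  d (successors {a, c, d, f}): φ is false.
  e (successors {a}): φ is true.
  f (successors {a, c, g}): φ is false.
  g (successors {a, b, d, e}): φ is false.
For instance, at g:
  At g: □r requires r at every successor {a, b, d, e}.
    r fails at b, so □r is false at g.
Satisfying worlds: {e}

e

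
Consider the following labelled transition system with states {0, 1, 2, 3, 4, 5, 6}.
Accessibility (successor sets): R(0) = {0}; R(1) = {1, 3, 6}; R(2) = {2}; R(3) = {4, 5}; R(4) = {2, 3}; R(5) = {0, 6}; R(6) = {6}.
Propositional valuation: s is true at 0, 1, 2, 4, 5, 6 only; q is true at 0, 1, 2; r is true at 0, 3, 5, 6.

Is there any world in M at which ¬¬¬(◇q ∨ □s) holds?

No

Let φ = ¬¬¬(◇q ∨ □s). Evaluate φ at each world:
  0 (successors {0}): φ is false.
  1 (successors {1, 3, 6}): φ is false.
  2 (successors {2}): φ is false.
  3 (successors {4, 5}): φ is false.
  4 (successors {2, 3}): φ is false.
  5 (successors {0, 6}): φ is false.
  6 (successors {6}): φ is false.
For instance, at 0:
  At 0: ¬¬(◇q ∨ □s) is true, so ¬¬¬(◇q ∨ □s) is false.
    At 0: ¬(◇q ∨ □s) is false, so ¬¬(◇q ∨ □s) is true.
      At 0: ◇q ∨ □s is true, so ¬(◇q ∨ □s) is false.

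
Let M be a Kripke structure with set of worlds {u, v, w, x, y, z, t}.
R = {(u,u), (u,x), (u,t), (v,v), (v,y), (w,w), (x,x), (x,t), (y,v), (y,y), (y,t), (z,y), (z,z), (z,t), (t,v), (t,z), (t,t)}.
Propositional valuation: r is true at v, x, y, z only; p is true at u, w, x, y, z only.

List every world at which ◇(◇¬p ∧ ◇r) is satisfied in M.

u, v, x, y, z, t

Let φ = ◇(◇¬p ∧ ◇r). Evaluate φ at each world:
  u (successors {u, x, t}): φ is true.
  v (successors {v, y}): φ is true.
  w (successors {w}): φ is false.
  x (successors {x, t}): φ is true.
  y (successors {v, y, t}): φ is true.
  z (successors {y, z, t}): φ is true.
  t (successors {v, z, t}): φ is true.
For instance, at u:
  At u: ◇(◇¬p ∧ ◇r) requires ◇¬p ∧ ◇r at some successor in {u, x, t}.
    ◇¬p ∧ ◇r holds at u, so ◇(◇¬p ∧ ◇r) is true at u.
      At u: ◇¬p is true, ◇r is true, so ◇¬p ∧ ◇r is true.
Satisfying worlds: {u, v, x, y, z, t}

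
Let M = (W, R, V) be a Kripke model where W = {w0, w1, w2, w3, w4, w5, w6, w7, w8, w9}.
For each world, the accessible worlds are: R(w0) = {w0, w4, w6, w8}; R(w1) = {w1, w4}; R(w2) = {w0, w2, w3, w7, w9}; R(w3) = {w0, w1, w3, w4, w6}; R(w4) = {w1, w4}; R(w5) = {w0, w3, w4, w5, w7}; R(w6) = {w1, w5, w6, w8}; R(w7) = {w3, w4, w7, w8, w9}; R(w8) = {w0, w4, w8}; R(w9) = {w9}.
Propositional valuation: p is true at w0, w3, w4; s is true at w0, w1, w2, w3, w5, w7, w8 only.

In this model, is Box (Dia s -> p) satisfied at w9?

Yes

At w9: Box (Dia s -> p) requires Dia s -> p at every successor {w9}.
    At w9: Dia s is false, p is false, so Dia s -> p is true.
      At w9: Dia s requires s at some successor in {w9}.
        At w9: s is false.
      So Dia s is false at w9.
So Box (Dia s -> p) is true at w9.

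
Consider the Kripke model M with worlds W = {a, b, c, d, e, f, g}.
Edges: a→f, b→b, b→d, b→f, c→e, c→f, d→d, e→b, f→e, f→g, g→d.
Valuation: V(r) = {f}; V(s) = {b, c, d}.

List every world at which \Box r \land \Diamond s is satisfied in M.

none

Let φ = \Box r \land \Diamond s. Evaluate φ at each world:
  a (successors {f}): φ is false.
  b (successors {b, d, f}): φ is false.
  c (successors {e, f}): φ is false.
  d (successors {d}): φ is false.
  e (successors {b}): φ is false.
  f (successors {e, g}): φ is false.
  g (successors {d}): φ is false.
For instance, at c:
  At c: \Box r is false, \Diamond s is false, so \Box r \land \Diamond s is false.
    At c: \Box r requires r at every successor {e, f}.
      r fails at e, so \Box r is false at c.
    At c: \Diamond s requires s at some successor in {e, f}.
      At e: s is false.
      At f: s is false.
    So \Diamond s is false at c.
Satisfying worlds: none.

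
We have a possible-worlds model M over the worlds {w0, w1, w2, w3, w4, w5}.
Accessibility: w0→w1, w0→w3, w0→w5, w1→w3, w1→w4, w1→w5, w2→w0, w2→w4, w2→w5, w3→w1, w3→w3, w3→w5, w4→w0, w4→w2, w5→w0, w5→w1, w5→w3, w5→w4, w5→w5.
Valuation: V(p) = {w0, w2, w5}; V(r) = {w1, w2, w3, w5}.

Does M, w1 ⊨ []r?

No

At w1: []r requires r at every successor {w3, w4, w5}.
  r fails at w4, so []r is false at w1.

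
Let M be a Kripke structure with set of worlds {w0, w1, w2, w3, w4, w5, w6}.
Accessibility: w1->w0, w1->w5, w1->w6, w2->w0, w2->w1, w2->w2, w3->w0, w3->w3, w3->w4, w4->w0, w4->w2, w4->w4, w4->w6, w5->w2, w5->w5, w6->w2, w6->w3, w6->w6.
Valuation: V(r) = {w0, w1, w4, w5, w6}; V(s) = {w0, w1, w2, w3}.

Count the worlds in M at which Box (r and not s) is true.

Recall that Box ψ holds at a world iff ψ holds at every accessible world, and Dia ψ holds iff ψ holds at some accessible world.
Let φ = Box (r and not s). Evaluate φ at each world:
  w0 (successors ∅): φ is true.
  w1 (successors {w0, w5, w6}): φ is false.
  w2 (successors {w0, w1, w2}): φ is false.
  w3 (successors {w0, w3, w4}): φ is false.
  w4 (successors {w0, w2, w4, w6}): φ is false.
  w5 (successors {w2, w5}): φ is false.
  w6 (successors {w2, w3, w6}): φ is false.
For instance, at w5:
  At w5: Box (r and not s) requires r and not s at every successor {w2, w5}.
    r and not s fails at w2, so Box (r and not s) is false at w5.
Satisfying worlds: {w0}

1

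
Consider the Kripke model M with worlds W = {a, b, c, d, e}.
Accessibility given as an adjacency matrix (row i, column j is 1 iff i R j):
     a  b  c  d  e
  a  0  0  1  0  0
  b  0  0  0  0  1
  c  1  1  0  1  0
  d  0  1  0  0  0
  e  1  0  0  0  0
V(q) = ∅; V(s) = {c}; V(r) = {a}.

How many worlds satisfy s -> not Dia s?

5

Recall that Dia ψ holds at a world iff ψ holds at some accessible world.
Let φ = s -> not Dia s. Evaluate φ at each world:
  a (successors {c}): φ is true.
  b (successors {e}): φ is true.
  c (successors {a, b, d}): φ is true.
  d (successors {b}): φ is true.
  e (successors {a}): φ is true.
For instance, at a:
  At a: s is false, not Dia s is false, so s -> not Dia s is true.
    At a: Dia s is true, so not Dia s is false.
      At a: Dia s requires s at some successor in {c}.
        s holds at c, so Dia s is true at a.
Satisfying worlds: {a, b, c, d, e}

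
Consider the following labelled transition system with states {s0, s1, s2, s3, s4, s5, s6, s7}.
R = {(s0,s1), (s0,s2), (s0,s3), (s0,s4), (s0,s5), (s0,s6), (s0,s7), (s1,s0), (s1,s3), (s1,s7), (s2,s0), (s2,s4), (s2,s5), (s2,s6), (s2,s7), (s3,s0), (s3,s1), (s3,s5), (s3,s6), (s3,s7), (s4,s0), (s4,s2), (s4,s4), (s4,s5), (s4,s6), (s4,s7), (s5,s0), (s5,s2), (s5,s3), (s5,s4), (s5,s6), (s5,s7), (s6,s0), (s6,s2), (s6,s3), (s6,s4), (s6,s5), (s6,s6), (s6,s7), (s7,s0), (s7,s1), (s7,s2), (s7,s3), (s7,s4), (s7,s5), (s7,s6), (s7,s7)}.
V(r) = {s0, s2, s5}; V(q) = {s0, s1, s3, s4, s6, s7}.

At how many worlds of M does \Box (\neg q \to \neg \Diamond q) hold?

1

Let φ = \Box (\neg q \to \neg \Diamond q). Evaluate φ at each world:
  s0 (successors {s1, s2, s3, s4, s5, s6, s7}): φ is false.
  s1 (successors {s0, s3, s7}): φ is true.
  s2 (successors {s0, s4, s5, s6, s7}): φ is false.
  s3 (successors {s0, s1, s5, s6, s7}): φ is false.
  s4 (successors {s0, s2, s4, s5, s6, s7}): φ is false.
  s5 (successors {s0, s2, s3, s4, s6, s7}): φ is false.
  s6 (successors {s0, s2, s3, s4, s5, s6, s7}): φ is false.
  s7 (successors {s0, s1, s2, s3, s4, s5, s6, s7}): φ is false.
For instance, at s0:
  At s0: \Box (\neg q \to \neg \Diamond q) requires \neg q \to \neg \Diamond q at every successor {s1, s2, s3, s4, s5, s6, s7}.
    \neg q \to \neg \Diamond q fails at s2, so \Box (\neg q \to \neg \Diamond q) is false at s0.
      At s2: \neg q is true, \neg \Diamond q is false, so \neg q \to \neg \Diamond q is false.
Satisfying worlds: {s1}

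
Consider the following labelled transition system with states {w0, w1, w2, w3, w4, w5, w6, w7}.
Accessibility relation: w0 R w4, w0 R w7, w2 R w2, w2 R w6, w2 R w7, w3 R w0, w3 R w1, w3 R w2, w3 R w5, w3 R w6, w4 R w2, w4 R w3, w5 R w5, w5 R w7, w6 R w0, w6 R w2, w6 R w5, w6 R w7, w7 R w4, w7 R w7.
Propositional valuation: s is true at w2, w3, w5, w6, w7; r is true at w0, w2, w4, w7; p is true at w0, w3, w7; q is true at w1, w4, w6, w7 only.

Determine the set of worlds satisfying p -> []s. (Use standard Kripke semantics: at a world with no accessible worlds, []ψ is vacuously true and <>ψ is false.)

Recall that []ψ holds at a world iff ψ holds at every accessible world, and <>ψ holds iff ψ holds at some accessible world.
Let φ = p -> []s. Evaluate φ at each world:
  w0 (successors {w4, w7}): φ is false.
  w1 (successors ∅): φ is true.
  w2 (successors {w2, w6, w7}): φ is true.
  w3 (successors {w0, w1, w2, w5, w6}): φ is false.
  w4 (successors {w2, w3}): φ is true.
  w5 (successors {w5, w7}): φ is true.
  w6 (successors {w0, w2, w5, w7}): φ is true.
  w7 (successors {w4, w7}): φ is false.
For instance, at w2:
  At w2: p is false, []s is true, so p -> []s is true.
    At w2: []s requires s at every successor {w2, w6, w7}.
      At w2: s is true.
      At w6: s is true.
      At w7: s is true.
    So []s is true at w2.
Satisfying worlds: {w1, w2, w4, w5, w6}

w1, w2, w4, w5, w6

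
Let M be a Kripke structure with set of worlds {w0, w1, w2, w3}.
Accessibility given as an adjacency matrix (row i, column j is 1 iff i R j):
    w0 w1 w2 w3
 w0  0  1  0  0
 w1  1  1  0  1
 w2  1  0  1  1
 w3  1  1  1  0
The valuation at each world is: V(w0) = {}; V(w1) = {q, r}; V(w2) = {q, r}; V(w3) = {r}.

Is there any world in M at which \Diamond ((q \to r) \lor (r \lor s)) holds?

Yes

Recall that \Diamond ψ holds at a world iff ψ holds at some accessible world.
Let φ = \Diamond ((q \to r) \lor (r \lor s)). Evaluate φ at each world:
  w0 (successors {w1}): φ is true.
  w1 (successors {w0, w1, w3}): φ is true.
  w2 (successors {w0, w2, w3}): φ is true.
  w3 (successors {w0, w1, w2}): φ is true.
Detail at w0 (witness):
  At w0: \Diamond ((q \to r) \lor (r \lor s)) requires (q \to r) \lor (r \lor s) at some successor in {w1}.
    (q \to r) \lor (r \lor s) holds at w1, so \Diamond ((q \to r) \lor (r \lor s)) is true at w0.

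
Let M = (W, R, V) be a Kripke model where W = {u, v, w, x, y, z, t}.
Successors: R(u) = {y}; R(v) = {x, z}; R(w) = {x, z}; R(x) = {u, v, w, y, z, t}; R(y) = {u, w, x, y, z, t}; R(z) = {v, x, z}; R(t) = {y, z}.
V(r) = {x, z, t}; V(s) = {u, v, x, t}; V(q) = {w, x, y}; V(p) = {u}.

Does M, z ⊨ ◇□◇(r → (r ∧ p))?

Yes

At z: ◇□◇(r → (r ∧ p)) requires □◇(r → (r ∧ p)) at some successor in {v, x, z}.
  □◇(r → (r ∧ p)) holds at v, so ◇□◇(r → (r ∧ p)) is true at z.
    At v: □◇(r → (r ∧ p)) requires ◇(r → (r ∧ p)) at every successor {x, z}.
      At x: ◇(r → (r ∧ p)) is true.
      At z: ◇(r → (r ∧ p)) is true.
    So □◇(r → (r ∧ p)) is true at v.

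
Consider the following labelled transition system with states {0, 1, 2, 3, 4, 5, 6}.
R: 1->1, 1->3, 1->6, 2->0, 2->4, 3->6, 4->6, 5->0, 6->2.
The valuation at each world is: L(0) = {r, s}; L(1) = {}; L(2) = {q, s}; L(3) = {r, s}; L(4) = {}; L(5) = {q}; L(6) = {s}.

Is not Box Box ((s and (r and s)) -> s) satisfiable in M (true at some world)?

No

Let φ = not Box Box ((s and (r and s)) -> s). Evaluate φ at each world:
  0 (successors ∅): φ is false.
  1 (successors {1, 3, 6}): φ is false.
  2 (successors {0, 4}): φ is false.
  3 (successors {6}): φ is false.
  4 (successors {6}): φ is false.
  5 (successors {0}): φ is false.
  6 (successors {2}): φ is false.
For instance, at 5:
  At 5: Box Box ((s and (r and s)) -> s) is true, so not Box Box ((s and (r and s)) -> s) is false.
    At 5: Box Box ((s and (r and s)) -> s) requires Box ((s and (r and s)) -> s) at every successor {0}.
      At 0: Box ((s and (r and s)) -> s) is true.
    So Box Box ((s and (r and s)) -> s) is true at 5.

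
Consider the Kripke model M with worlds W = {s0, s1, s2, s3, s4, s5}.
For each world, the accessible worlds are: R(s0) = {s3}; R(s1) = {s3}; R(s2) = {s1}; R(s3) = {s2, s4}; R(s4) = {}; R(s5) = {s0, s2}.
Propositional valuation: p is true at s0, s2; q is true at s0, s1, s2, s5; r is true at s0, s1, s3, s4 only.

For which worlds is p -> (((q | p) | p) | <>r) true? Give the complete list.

s0, s1, s2, s3, s4, s5

Let φ = p -> (((q | p) | p) | <>r). Evaluate φ at each world:
  s0 (successors {s3}): φ is true.
  s1 (successors {s3}): φ is true.
  s2 (successors {s1}): φ is true.
  s3 (successors {s2, s4}): φ is true.
  s4 (successors ∅): φ is true.
  s5 (successors {s0, s2}): φ is true.
For instance, at s5:
  At s5: p is false, ((q | p) | p) | <>r is true, so p -> (((q | p) | p) | <>r) is true.
    At s5: (q | p) | p is true, <>r is true, so ((q | p) | p) | <>r is true.
      At s5: <>r requires r at some successor in {s0, s2}.
        r holds at s0, so <>r is true at s5.
Satisfying worlds: {s0, s1, s2, s3, s4, s5}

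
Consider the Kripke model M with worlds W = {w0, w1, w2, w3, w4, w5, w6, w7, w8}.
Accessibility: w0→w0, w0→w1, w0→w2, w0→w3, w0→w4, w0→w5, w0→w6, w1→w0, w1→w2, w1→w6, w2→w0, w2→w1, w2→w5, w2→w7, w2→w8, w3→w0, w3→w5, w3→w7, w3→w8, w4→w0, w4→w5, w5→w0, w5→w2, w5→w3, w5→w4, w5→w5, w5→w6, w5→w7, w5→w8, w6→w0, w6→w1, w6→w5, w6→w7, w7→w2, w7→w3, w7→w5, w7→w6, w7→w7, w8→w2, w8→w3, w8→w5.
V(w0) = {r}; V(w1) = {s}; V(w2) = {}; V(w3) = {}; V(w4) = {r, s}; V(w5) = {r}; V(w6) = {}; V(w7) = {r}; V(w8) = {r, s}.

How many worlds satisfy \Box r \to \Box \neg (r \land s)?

Let φ = \Box r \to \Box \neg (r \land s). Evaluate φ at each world:
  w0 (successors {w0, w1, w2, w3, w4, w5, w6}): φ is true.
  w1 (successors {w0, w2, w6}): φ is true.
  w2 (successors {w0, w1, w5, w7, w8}): φ is true.
  w3 (successors {w0, w5, w7, w8}): φ is false.
  w4 (successors {w0, w5}): φ is true.
  w5 (successors {w0, w2, w3, w4, w5, w6, w7, w8}): φ is true.
  w6 (successors {w0, w1, w5, w7}): φ is true.
  w7 (successors {w2, w3, w5, w6, w7}): φ is true.
  w8 (successors {w2, w3, w5}): φ is true.
For instance, at w7:
  At w7: \Box r is false, \Box \neg (r \land s) is true, so \Box r \to \Box \neg (r \land s) is true.
    At w7: \Box r requires r at every successor {w2, w3, w5, w6, w7}.
      r fails at w2, so \Box r is false at w7.
    At w7: \Box \neg (r \land s) requires \neg (r \land s) at every successor {w2, w3, w5, w6, w7}.
      At w2: \neg (r \land s) is true.
      At w3: \neg (r \land s) is true.
      At w5: \neg (r \land s) is true.
      At w6: \neg (r \land s) is true.
      At w7: \neg (r \land s) is true.
    So \Box \neg (r \land s) is true at w7.
Satisfying worlds: {w0, w1, w2, w4, w5, w6, w7, w8}

8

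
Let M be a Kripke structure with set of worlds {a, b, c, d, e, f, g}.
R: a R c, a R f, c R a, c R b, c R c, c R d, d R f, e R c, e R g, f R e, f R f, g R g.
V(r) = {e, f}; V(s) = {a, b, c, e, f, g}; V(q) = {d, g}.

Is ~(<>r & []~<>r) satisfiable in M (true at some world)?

Let φ = ~(<>r & []~<>r). Evaluate φ at each world:
  a (successors {c, f}): φ is true.
  b (successors ∅): φ is true.
  c (successors {a, b, c, d}): φ is true.
  d (successors {f}): φ is true.
  e (successors {c, g}): φ is true.
  f (successors {e, f}): φ is true.
  g (successors {g}): φ is true.
Detail at a (witness):
  At a: <>r & []~<>r is false, so ~(<>r & []~<>r) is true.
    At a: <>r is true, []~<>r is false, so <>r & []~<>r is false.
      At a: <>r requires r at some successor in {c, f}.
        r holds at f, so <>r is true at a.
      At a: []~<>r requires ~<>r at every successor {c, f}.
        ~<>r fails at f, so []~<>r is false at a.

Yes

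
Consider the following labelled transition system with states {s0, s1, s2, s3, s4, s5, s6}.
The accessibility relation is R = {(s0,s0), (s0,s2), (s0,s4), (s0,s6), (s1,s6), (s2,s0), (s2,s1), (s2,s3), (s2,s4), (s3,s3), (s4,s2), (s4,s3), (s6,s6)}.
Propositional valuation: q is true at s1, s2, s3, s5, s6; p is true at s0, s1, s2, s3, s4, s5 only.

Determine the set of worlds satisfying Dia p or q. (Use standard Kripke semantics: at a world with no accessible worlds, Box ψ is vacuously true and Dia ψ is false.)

s0, s1, s2, s3, s4, s5, s6

Let φ = Dia p or q. Evaluate φ at each world:
  s0 (successors {s0, s2, s4, s6}): φ is true.
  s1 (successors {s6}): φ is true.
  s2 (successors {s0, s1, s3, s4}): φ is true.
  s3 (successors {s3}): φ is true.
  s4 (successors {s2, s3}): φ is true.
  s5 (successors ∅): φ is true.
  s6 (successors {s6}): φ is true.
For instance, at s1:
  At s1: Dia p is false, q is true, so Dia p or q is true.
    At s1: Dia p requires p at some successor in {s6}.
      At s6: p is false.
    So Dia p is false at s1.
Satisfying worlds: {s0, s1, s2, s3, s4, s5, s6}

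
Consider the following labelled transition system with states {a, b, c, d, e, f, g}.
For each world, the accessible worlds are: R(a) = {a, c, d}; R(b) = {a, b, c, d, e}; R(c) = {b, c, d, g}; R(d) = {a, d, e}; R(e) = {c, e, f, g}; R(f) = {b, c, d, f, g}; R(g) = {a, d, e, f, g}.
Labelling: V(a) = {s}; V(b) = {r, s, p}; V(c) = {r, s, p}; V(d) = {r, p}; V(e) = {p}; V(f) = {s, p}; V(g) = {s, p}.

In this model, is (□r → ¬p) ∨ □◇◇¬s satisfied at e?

At e: □r → ¬p is true, □◇◇¬s is true, so (□r → ¬p) ∨ □◇◇¬s is true.
  At e: □r is false, ¬p is false, so □r → ¬p is true.
    At e: □r requires r at every successor {c, e, f, g}.
      r fails at e, so □r is false at e.
  At e: □◇◇¬s requires ◇◇¬s at every successor {c, e, f, g}.
    At c: ◇◇¬s is true.
    At e: ◇◇¬s is true.
    At f: ◇◇¬s is true.
    At g: ◇◇¬s is true.
  So □◇◇¬s is true at e.

Yes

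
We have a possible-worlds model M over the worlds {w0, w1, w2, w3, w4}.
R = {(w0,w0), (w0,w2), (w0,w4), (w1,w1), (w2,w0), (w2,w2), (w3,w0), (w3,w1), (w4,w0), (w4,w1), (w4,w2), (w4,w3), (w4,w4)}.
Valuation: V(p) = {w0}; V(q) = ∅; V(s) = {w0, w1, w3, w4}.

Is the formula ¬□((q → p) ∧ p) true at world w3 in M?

Yes

At w3: □((q → p) ∧ p) is false, so ¬□((q → p) ∧ p) is true.
  At w3: □((q → p) ∧ p) requires (q → p) ∧ p at every successor {w0, w1}.
    (q → p) ∧ p fails at w1, so □((q → p) ∧ p) is false at w3.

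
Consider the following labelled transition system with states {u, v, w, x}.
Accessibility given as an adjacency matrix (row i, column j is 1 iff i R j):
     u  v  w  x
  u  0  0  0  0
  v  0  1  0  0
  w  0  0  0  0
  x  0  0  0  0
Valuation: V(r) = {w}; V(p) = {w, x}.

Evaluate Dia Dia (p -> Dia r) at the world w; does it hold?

At w: no accessible worlds, so Dia Dia (p -> Dia r) is false.

No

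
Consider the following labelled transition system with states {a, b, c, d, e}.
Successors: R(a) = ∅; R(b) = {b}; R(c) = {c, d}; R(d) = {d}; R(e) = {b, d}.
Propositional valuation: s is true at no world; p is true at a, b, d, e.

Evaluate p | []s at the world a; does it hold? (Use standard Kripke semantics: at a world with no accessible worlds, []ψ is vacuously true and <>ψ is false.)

At a: p is true, []s is true, so p | []s is true.
  At a: no accessible worlds, so []s holds vacuously.

Yes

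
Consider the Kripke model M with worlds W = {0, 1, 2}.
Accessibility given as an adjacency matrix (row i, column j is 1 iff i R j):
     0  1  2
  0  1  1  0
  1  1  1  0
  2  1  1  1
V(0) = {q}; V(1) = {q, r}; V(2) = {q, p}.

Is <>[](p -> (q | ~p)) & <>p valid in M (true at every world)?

No

Let φ = <>[](p -> (q | ~p)) & <>p. Evaluate φ at each world:
  0 (successors {0, 1}): φ is false.
  1 (successors {0, 1}): φ is false.
  2 (successors {0, 1, 2}): φ is true.
Detail at 0 (counterexample):
  At 0: <>[](p -> (q | ~p)) is true, <>p is false, so <>[](p -> (q | ~p)) & <>p is false.
    At 0: <>[](p -> (q | ~p)) requires [](p -> (q | ~p)) at some successor in {0, 1}.
      [](p -> (q | ~p)) holds at 0, so <>[](p -> (q | ~p)) is true at 0.
    At 0: <>p requires p at some successor in {0, 1}.
      At 0: p is false.
      At 1: p is false.
    So <>p is false at 0.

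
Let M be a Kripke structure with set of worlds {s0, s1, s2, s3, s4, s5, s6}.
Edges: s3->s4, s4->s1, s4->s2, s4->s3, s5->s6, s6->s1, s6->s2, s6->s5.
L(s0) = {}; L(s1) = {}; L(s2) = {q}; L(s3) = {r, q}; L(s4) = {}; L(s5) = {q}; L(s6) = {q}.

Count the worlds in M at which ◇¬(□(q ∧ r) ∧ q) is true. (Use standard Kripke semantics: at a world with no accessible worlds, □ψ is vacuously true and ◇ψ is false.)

Let φ = ◇¬(□(q ∧ r) ∧ q). Evaluate φ at each world:
  s0 (successors ∅): φ is false.
  s1 (successors ∅): φ is false.
  s2 (successors ∅): φ is false.
  s3 (successors {s4}): φ is true.
  s4 (successors {s1, s2, s3}): φ is true.
  s5 (successors {s6}): φ is true.
  s6 (successors {s1, s2, s5}): φ is true.
For instance, at s4:
  At s4: ◇¬(□(q ∧ r) ∧ q) requires ¬(□(q ∧ r) ∧ q) at some successor in {s1, s2, s3}.
    ¬(□(q ∧ r) ∧ q) holds at s1, so ◇¬(□(q ∧ r) ∧ q) is true at s4.
      At s1: □(q ∧ r) ∧ q is false, so ¬(□(q ∧ r) ∧ q) is true.
Satisfying worlds: {s3, s4, s5, s6}

4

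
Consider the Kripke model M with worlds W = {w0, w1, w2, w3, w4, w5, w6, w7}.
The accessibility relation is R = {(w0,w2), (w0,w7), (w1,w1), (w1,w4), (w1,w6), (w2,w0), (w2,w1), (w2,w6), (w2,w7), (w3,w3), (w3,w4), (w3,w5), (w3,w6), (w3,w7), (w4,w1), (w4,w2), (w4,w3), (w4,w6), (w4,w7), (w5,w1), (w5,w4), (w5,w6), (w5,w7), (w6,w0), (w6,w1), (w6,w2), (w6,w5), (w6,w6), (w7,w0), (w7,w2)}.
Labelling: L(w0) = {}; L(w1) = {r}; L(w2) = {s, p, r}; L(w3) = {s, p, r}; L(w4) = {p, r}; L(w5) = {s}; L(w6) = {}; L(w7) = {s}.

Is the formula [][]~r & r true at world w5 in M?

No

At w5: [][]~r is false, r is false, so [][]~r & r is false.
  At w5: [][]~r requires []~r at every successor {w1, w4, w6, w7}.
    []~r fails at w1, so [][]~r is false at w5.
      At w1: []~r requires ~r at every successor {w1, w4, w6}.
        ~r fails at w1, so []~r is false at w1.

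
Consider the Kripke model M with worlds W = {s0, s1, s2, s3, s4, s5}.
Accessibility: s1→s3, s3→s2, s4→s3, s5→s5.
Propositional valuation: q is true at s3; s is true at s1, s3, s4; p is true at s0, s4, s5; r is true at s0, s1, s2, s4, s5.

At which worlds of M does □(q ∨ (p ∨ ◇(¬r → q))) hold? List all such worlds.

Let φ = □(q ∨ (p ∨ ◇(¬r → q))). Evaluate φ at each world:
  s0 (successors ∅): φ is true.
  s1 (successors {s3}): φ is true.
  s2 (successors ∅): φ is true.
  s3 (successors {s2}): φ is false.
  s4 (successors {s3}): φ is true.
  s5 (successors {s5}): φ is true.
For instance, at s5:
  At s5: □(q ∨ (p ∨ ◇(¬r → q))) requires q ∨ (p ∨ ◇(¬r → q)) at every successor {s5}.
      At s5: q is false, p ∨ ◇(¬r → q) is true, so q ∨ (p ∨ ◇(¬r → q)) is true.
  So □(q ∨ (p ∨ ◇(¬r → q))) is true at s5.
Satisfying worlds: {s0, s1, s2, s4, s5}

s0, s1, s2, s4, s5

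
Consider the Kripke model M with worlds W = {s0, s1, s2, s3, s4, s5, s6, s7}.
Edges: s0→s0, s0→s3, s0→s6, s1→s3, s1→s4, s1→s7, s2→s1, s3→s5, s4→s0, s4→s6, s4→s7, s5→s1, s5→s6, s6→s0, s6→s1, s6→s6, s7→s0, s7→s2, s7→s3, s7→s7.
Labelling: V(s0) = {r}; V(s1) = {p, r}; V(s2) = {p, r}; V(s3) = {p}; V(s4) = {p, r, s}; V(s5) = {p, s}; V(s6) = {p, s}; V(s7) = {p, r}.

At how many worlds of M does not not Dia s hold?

6

Let φ = not not Dia s. Evaluate φ at each world:
  s0 (successors {s0, s3, s6}): φ is true.
  s1 (successors {s3, s4, s7}): φ is true.
  s2 (successors {s1}): φ is false.
  s3 (successors {s5}): φ is true.
  s4 (successors {s0, s6, s7}): φ is true.
  s5 (successors {s1, s6}): φ is true.
  s6 (successors {s0, s1, s6}): φ is true.
  s7 (successors {s0, s2, s3, s7}): φ is false.
For instance, at s0:
  At s0: not Dia s is false, so not not Dia s is true.
    At s0: Dia s is true, so not Dia s is false.
      At s0: Dia s requires s at some successor in {s0, s3, s6}.
        s holds at s6, so Dia s is true at s0.
Satisfying worlds: {s0, s1, s3, s4, s5, s6}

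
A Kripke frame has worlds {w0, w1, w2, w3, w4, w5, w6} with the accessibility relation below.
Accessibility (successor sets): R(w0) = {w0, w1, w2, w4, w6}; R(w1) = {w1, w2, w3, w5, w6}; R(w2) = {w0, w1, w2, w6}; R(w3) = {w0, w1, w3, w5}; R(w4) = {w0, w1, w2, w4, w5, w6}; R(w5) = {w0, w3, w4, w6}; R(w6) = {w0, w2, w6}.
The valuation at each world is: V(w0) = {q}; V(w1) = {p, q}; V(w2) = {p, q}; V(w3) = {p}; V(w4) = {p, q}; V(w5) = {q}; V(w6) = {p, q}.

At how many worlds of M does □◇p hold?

Recall that □ψ holds at a world iff ψ holds at every accessible world, and ◇ψ holds iff ψ holds at some accessible world.
Let φ = □◇p. Evaluate φ at each world:
  w0 (successors {w0, w1, w2, w4, w6}): φ is true.
  w1 (successors {w1, w2, w3, w5, w6}): φ is true.
  w2 (successors {w0, w1, w2, w6}): φ is true.
  w3 (successors {w0, w1, w3, w5}): φ is true.
  w4 (successors {w0, w1, w2, w4, w5, w6}): φ is true.
  w5 (successors {w0, w3, w4, w6}): φ is true.
  w6 (successors {w0, w2, w6}): φ is true.
For instance, at w2:
  At w2: □◇p requires ◇p at every successor {w0, w1, w2, w6}.
    At w0: ◇p is true.
    At w1: ◇p is true.
    At w2: ◇p is true.
    At w6: ◇p is true.
  So □◇p is true at w2.
Satisfying worlds: {w0, w1, w2, w3, w4, w5, w6}

7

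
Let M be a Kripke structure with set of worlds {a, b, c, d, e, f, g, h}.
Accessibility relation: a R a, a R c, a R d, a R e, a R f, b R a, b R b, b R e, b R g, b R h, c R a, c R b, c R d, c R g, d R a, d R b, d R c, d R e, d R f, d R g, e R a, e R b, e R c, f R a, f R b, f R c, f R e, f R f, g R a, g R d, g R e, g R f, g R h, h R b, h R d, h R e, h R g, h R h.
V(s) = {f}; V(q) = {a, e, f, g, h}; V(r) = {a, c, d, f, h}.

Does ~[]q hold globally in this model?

Yes

Let φ = ~[]q. Evaluate φ at each world:
  a (successors {a, c, d, e, f}): φ is true.
  b (successors {a, b, e, g, h}): φ is true.
  c (successors {a, b, d, g}): φ is true.
  d (successors {a, b, c, e, f, g}): φ is true.
  e (successors {a, b, c}): φ is true.
  f (successors {a, b, c, e, f}): φ is true.
  g (successors {a, d, e, f, h}): φ is true.
  h (successors {b, d, e, g, h}): φ is true.
For instance, at e:
  At e: []q is false, so ~[]q is true.
    At e: []q requires q at every successor {a, b, c}.
      q fails at b, so []q is false at e.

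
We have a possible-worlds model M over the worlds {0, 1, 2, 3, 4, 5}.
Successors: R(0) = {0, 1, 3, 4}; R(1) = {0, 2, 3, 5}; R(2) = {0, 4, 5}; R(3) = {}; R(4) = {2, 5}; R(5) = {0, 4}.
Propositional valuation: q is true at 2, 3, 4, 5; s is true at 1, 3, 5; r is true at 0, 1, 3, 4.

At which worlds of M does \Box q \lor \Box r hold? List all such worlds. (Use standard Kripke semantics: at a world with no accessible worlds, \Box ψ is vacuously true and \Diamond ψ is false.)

0, 3, 4, 5

Let φ = \Box q \lor \Box r. Evaluate φ at each world:
  0 (successors {0, 1, 3, 4}): φ is true.
  1 (successors {0, 2, 3, 5}): φ is false.
  2 (successors {0, 4, 5}): φ is false.
  3 (successors ∅): φ is true.
  4 (successors {2, 5}): φ is true.
  5 (successors {0, 4}): φ is true.
For instance, at 0:
  At 0: \Box q is false, \Box r is true, so \Box q \lor \Box r is true.
    At 0: \Box q requires q at every successor {0, 1, 3, 4}.
      q fails at 0, so \Box q is false at 0.
    At 0: \Box r requires r at every successor {0, 1, 3, 4}.
      At 0: r is true.
      At 1: r is true.
      At 3: r is true.
      At 4: r is true.
    So \Box r is true at 0.
Satisfying worlds: {0, 3, 4, 5}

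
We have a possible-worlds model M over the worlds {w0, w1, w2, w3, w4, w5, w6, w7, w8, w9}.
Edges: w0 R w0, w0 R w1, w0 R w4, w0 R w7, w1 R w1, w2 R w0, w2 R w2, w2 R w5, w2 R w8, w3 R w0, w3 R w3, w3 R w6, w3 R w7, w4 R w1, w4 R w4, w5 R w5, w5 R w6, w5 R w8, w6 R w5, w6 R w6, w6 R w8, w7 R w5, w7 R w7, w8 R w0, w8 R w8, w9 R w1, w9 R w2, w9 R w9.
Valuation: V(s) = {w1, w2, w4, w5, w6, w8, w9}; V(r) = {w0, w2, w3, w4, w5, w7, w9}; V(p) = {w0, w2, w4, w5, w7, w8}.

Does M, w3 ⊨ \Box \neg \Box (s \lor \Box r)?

No

Recall that \Box ψ holds at a world iff ψ holds at every accessible world, and \Diamond ψ holds iff ψ holds at some accessible world.
At w3: \Box \neg \Box (s \lor \Box r) requires \neg \Box (s \lor \Box r) at every successor {w0, w3, w6, w7}.
  \neg \Box (s \lor \Box r) fails at w6, so \Box \neg \Box (s \lor \Box r) is false at w3.
    At w6: \Box (s \lor \Box r) is true, so \neg \Box (s \lor \Box r) is false.
      At w6: \Box (s \lor \Box r) requires s \lor \Box r at every successor {w5, w6, w8}.
        At w5: s \lor \Box r is true.
        At w6: s \lor \Box r is true.
        At w8: s \lor \Box r is true.
      So \Box (s \lor \Box r) is true at w6.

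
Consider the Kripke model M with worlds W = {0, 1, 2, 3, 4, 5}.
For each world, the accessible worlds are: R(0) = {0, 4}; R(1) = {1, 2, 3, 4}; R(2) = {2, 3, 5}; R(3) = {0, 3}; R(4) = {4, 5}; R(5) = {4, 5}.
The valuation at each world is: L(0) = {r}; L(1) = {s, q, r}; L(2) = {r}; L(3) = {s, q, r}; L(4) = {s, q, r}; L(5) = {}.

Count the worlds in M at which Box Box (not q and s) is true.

0

Let φ = Box Box (not q and s). Evaluate φ at each world:
  0 (successors {0, 4}): φ is false.
  1 (successors {1, 2, 3, 4}): φ is false.
  2 (successors {2, 3, 5}): φ is false.
  3 (successors {0, 3}): φ is false.
  4 (successors {4, 5}): φ is false.
  5 (successors {4, 5}): φ is false.
For instance, at 0:
  At 0: Box Box (not q and s) requires Box (not q and s) at every successor {0, 4}.
    Box (not q and s) fails at 0, so Box Box (not q and s) is false at 0.
      At 0: Box (not q and s) requires not q and s at every successor {0, 4}.
        not q and s fails at 0, so Box (not q and s) is false at 0.
Satisfying worlds: none.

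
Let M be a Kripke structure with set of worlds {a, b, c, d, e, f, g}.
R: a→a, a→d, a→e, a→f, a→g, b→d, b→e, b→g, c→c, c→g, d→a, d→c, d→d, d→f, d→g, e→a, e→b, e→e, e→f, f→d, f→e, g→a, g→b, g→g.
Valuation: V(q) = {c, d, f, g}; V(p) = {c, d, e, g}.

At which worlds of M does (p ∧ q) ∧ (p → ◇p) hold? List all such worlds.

Recall that ◇ψ holds at a world iff ψ holds at some accessible world.
Let φ = (p ∧ q) ∧ (p → ◇p). Evaluate φ at each world:
  a (successors {a, d, e, f, g}): φ is false.
  b (successors {d, e, g}): φ is false.
  c (successors {c, g}): φ is true.
  d (successors {a, c, d, f, g}): φ is true.
  e (successors {a, b, e, f}): φ is false.
  f (successors {d, e}): φ is false.
  g (successors {a, b, g}): φ is true.
For instance, at a:
  At a: p ∧ q is false, p → ◇p is true, so (p ∧ q) ∧ (p → ◇p) is false.
    At a: p is false, ◇p is true, so p → ◇p is true.
      At a: ◇p requires p at some successor in {a, d, e, f, g}.
        p holds at d, so ◇p is true at a.
Satisfying worlds: {c, d, g}

c, d, g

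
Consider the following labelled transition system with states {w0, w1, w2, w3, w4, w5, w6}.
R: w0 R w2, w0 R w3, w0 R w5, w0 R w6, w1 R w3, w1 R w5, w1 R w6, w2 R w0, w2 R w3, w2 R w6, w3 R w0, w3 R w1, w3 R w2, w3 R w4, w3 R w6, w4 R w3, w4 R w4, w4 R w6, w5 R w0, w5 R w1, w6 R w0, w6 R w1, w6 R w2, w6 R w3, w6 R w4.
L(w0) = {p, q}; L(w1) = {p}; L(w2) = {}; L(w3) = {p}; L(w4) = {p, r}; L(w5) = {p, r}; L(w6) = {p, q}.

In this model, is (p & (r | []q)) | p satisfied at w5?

Recall that []ψ holds at a world iff ψ holds at every accessible world, and <>ψ holds iff ψ holds at some accessible world.
At w5: p & (r | []q) is true, p is true, so (p & (r | []q)) | p is true.
  At w5: p is true, r | []q is true, so p & (r | []q) is true.
    At w5: r is true, []q is false, so r | []q is true.
      At w5: []q requires q at every successor {w0, w1}.
        q fails at w1, so []q is false at w5.

Yes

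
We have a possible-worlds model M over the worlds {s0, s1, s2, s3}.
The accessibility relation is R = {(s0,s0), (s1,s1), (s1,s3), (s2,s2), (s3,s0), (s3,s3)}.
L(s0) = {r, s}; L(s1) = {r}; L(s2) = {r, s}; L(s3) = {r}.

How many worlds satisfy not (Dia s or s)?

Let φ = not (Dia s or s). Evaluate φ at each world:
  s0 (successors {s0}): φ is false.
  s1 (successors {s1, s3}): φ is true.
  s2 (successors {s2}): φ is false.
  s3 (successors {s0, s3}): φ is false.
For instance, at s1:
  At s1: Dia s or s is false, so not (Dia s or s) is true.
    At s1: Dia s is false, s is false, so Dia s or s is false.
      At s1: Dia s requires s at some successor in {s1, s3}.
        At s1: s is false.
        At s3: s is false.
      So Dia s is false at s1.
Satisfying worlds: {s1}

1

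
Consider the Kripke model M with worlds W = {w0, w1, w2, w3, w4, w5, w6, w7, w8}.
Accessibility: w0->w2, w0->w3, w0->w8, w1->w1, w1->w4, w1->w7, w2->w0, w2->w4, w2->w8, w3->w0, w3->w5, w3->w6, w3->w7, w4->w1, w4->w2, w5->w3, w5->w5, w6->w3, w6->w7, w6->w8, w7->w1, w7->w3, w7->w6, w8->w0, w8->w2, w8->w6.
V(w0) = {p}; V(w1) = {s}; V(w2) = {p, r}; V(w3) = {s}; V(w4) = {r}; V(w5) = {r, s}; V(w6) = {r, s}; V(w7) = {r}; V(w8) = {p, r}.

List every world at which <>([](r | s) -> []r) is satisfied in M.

w0, w2, w4, w5, w6, w7, w8

Recall that []ψ holds at a world iff ψ holds at every accessible world, and <>ψ holds iff ψ holds at some accessible world.
Let φ = <>([](r | s) -> []r). Evaluate φ at each world:
  w0 (successors {w2, w3, w8}): φ is true.
  w1 (successors {w1, w4, w7}): φ is false.
  w2 (successors {w0, w4, w8}): φ is true.
  w3 (successors {w0, w5, w6, w7}): φ is false.
  w4 (successors {w1, w2}): φ is true.
  w5 (successors {w3, w5}): φ is true.
  w6 (successors {w3, w7, w8}): φ is true.
  w7 (successors {w1, w3, w6}): φ is true.
  w8 (successors {w0, w2, w6}): φ is true.
For instance, at w3:
  At w3: <>([](r | s) -> []r) requires [](r | s) -> []r at some successor in {w0, w5, w6, w7}.
    At w0: [](r | s) -> []r is false.
    At w5: [](r | s) -> []r is false.
    At w6: [](r | s) -> []r is false.
    At w7: [](r | s) -> []r is false.
  So <>([](r | s) -> []r) is false at w3.
Satisfying worlds: {w0, w2, w4, w5, w6, w7, w8}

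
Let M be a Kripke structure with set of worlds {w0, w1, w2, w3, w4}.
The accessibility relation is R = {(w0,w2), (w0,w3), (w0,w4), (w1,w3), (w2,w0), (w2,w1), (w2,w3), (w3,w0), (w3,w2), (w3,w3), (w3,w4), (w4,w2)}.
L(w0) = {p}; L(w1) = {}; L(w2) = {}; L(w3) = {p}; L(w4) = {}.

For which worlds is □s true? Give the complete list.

none

Let φ = □s. Evaluate φ at each world:
  w0 (successors {w2, w3, w4}): φ is false.
  w1 (successors {w3}): φ is false.
  w2 (successors {w0, w1, w3}): φ is false.
  w3 (successors {w0, w2, w3, w4}): φ is false.
  w4 (successors {w2}): φ is false.
For instance, at w3:
  At w3: □s requires s at every successor {w0, w2, w3, w4}.
    s fails at w0, so □s is false at w3.
Satisfying worlds: none.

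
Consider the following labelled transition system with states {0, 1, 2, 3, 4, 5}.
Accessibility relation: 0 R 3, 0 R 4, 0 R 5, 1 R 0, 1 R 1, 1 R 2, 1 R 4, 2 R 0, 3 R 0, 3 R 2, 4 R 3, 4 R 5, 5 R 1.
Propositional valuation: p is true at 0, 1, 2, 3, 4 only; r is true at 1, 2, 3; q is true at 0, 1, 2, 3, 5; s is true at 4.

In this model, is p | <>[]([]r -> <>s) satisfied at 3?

Yes

Recall that []ψ holds at a world iff ψ holds at every accessible world, and <>ψ holds iff ψ holds at some accessible world.
At 3: p is true, <>[]([]r -> <>s) is true, so p | <>[]([]r -> <>s) is true.
  At 3: <>[]([]r -> <>s) requires []([]r -> <>s) at some successor in {0, 2}.
    []([]r -> <>s) holds at 2, so <>[]([]r -> <>s) is true at 3.
      At 2: []([]r -> <>s) requires []r -> <>s at every successor {0}.
        At 0: []r -> <>s is true.
      So []([]r -> <>s) is true at 2.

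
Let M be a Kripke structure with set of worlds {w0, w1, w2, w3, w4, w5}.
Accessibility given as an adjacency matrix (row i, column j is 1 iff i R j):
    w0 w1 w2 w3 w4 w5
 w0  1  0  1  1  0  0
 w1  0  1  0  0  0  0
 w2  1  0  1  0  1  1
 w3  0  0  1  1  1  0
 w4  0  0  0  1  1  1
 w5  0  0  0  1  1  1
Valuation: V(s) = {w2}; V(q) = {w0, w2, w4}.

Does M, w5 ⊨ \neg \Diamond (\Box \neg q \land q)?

At w5: \Diamond (\Box \neg q \land q) is false, so \neg \Diamond (\Box \neg q \land q) is true.
  At w5: \Diamond (\Box \neg q \land q) requires \Box \neg q \land q at some successor in {w3, w4, w5}.
    At w3: \Box \neg q \land q is false.
    At w4: \Box \neg q \land q is false.
    At w5: \Box \neg q \land q is false.
  So \Diamond (\Box \neg q \land q) is false at w5.

Yes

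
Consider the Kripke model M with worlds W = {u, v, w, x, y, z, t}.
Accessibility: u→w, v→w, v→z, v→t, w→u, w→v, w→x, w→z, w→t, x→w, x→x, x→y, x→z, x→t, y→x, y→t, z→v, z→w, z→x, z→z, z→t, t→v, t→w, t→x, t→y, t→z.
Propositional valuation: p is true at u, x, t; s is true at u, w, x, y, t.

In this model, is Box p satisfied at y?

At y: Box p requires p at every successor {x, t}.
  At x: p is true.
  At t: p is true.
So Box p is true at y.

Yes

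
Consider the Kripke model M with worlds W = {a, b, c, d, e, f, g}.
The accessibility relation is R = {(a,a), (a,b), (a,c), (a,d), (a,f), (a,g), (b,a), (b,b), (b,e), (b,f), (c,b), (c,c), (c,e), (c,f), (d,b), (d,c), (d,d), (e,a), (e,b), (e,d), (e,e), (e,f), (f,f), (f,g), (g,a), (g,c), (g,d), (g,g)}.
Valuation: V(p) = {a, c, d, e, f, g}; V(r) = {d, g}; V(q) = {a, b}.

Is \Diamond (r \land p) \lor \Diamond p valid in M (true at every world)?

Yes

Recall that \Diamond ψ holds at a world iff ψ holds at some accessible world.
Let φ = \Diamond (r \land p) \lor \Diamond p. Evaluate φ at each world:
  a (successors {a, b, c, d, f, g}): φ is true.
  b (successors {a, b, e, f}): φ is true.
  c (successors {b, c, e, f}): φ is true.
  d (successors {b, c, d}): φ is true.
  e (successors {a, b, d, e, f}): φ is true.
  f (successors {f, g}): φ is true.
  g (successors {a, c, d, g}): φ is true.
For instance, at g:
  At g: \Diamond (r \land p) is true, \Diamond p is true, so \Diamond (r \land p) \lor \Diamond p is true.
    At g: \Diamond (r \land p) requires r \land p at some successor in {a, c, d, g}.
      r \land p holds at d, so \Diamond (r \land p) is true at g.
    At g: \Diamond p requires p at some successor in {a, c, d, g}.
      p holds at a, so \Diamond p is true at g.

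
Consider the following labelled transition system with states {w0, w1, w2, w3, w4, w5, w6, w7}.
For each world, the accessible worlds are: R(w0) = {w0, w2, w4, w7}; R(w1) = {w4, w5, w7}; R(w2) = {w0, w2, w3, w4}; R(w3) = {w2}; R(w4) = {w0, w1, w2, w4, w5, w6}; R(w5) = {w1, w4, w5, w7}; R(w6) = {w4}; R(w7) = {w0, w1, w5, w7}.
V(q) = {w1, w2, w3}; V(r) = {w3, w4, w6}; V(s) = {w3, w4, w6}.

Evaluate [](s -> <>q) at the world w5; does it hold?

Yes

At w5: [](s -> <>q) requires s -> <>q at every successor {w1, w4, w5, w7}.
  At w1: s -> <>q is true.
  At w4: s -> <>q is true.
  At w5: s -> <>q is true.
  At w7: s -> <>q is true.
So [](s -> <>q) is true at w5.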